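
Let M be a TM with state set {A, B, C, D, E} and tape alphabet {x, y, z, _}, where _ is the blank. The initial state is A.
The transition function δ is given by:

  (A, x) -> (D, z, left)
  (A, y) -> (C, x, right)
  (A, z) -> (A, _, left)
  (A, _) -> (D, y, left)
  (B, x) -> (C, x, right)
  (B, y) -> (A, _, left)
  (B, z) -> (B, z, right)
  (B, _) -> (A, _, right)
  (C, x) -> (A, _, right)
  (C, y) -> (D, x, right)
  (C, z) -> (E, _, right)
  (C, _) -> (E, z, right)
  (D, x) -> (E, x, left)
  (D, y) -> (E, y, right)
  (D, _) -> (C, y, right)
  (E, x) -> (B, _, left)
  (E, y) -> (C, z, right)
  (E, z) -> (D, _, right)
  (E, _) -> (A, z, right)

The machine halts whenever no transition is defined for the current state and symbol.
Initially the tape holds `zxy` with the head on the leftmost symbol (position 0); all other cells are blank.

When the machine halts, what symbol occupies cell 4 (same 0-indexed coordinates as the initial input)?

state=A head=0 tape=__[z]xy___   (A,z)→(A,_,left)
state=A head=-1 tape=_[_]_xy___   (A,_)→(D,y,left)
state=D head=-2 tape=[_]y_xy___   (D,_)→(C,y,right)
state=C head=-1 tape=y[y]_xy___   (C,y)→(D,x,right)
state=D head=0 tape=yx[_]xy___   (D,_)→(C,y,right)
state=C head=1 tape=yxy[x]y___   (C,x)→(A,_,right)
state=A head=2 tape=yxy_[y]___   (A,y)→(C,x,right)
state=C head=3 tape=yxy_x[_]__   (C,_)→(E,z,right)
state=E head=4 tape=yxy_xz[_]_   (E,_)→(A,z,right)
state=A head=5 tape=yxy_xzz[_]   (A,_)→(D,y,left)
state=D head=4 tape=yxy_xz[z]y
Cell 4 holds z when M halts.

z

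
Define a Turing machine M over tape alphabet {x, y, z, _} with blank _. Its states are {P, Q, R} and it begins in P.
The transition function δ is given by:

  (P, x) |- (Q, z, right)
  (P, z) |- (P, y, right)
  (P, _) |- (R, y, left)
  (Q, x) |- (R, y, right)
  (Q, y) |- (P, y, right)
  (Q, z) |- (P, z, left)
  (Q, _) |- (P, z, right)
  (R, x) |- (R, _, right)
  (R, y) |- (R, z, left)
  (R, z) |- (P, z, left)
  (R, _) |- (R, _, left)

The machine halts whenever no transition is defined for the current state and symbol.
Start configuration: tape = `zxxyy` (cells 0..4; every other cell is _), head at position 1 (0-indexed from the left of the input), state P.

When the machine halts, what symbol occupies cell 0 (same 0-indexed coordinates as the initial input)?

P | z[x]xyy   read x → write z, move right, go to Q
Q | zz[x]yy   read x → write y, move right, go to R
R | zzy[y]y   read y → write z, move left, go to R
R | zz[y]zy   read y → write z, move left, go to R
R | z[z]zzy   read z → write z, move left, go to P
P | [z]zzzy   read z → write y, move right, go to P
P | y[z]zzy   read z → write y, move right, go to P
P | yy[z]zy   read z → write y, move right, go to P
P | yyy[z]y   read z → write y, move right, go to P
P | yyyy[y]
Cell 0 holds y when M halts.

y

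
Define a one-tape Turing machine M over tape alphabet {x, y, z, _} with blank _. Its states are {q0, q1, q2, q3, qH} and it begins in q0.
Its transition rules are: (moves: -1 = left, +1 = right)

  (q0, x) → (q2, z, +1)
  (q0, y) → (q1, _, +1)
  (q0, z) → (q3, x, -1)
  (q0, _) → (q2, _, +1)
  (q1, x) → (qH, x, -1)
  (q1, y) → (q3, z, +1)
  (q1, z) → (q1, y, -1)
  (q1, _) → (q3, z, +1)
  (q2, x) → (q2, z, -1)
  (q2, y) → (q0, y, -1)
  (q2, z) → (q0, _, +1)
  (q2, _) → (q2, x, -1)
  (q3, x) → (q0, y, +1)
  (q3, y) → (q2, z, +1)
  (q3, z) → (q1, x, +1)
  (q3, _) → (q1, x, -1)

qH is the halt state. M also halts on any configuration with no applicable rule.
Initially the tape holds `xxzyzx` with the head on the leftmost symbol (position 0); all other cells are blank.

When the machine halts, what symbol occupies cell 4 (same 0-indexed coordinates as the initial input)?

x

state=q0 head=0 tape=_[x]xzyzx   (q0,x)→(q2,z,+1)
state=q2 head=1 tape=_z[x]zyzx   (q2,x)→(q2,z,-1)
state=q2 head=0 tape=_[z]zzyzx   (q2,z)→(q0,_,+1)
state=q0 head=1 tape=__[z]zyzx   (q0,z)→(q3,x,-1)
state=q3 head=0 tape=_[_]xzyzx   (q3,_)→(q1,x,-1)
state=q1 head=-1 tape=[_]xxzyzx   (q1,_)→(q3,z,+1)
state=q3 head=0 tape=z[x]xzyzx   (q3,x)→(q0,y,+1)
state=q0 head=1 tape=zy[x]zyzx   (q0,x)→(q2,z,+1)
state=q2 head=2 tape=zyz[z]yzx   (q2,z)→(q0,_,+1)
state=q0 head=3 tape=zyz_[y]zx   (q0,y)→(q1,_,+1)
state=q1 head=4 tape=zyz__[z]x   (q1,z)→(q1,y,-1)
state=q1 head=3 tape=zyz_[_]yx   (q1,_)→(q3,z,+1)
state=q3 head=4 tape=zyz_z[y]x   (q3,y)→(q2,z,+1)
state=q2 head=5 tape=zyz_zz[x]   (q2,x)→(q2,z,-1)
state=q2 head=4 tape=zyz_z[z]z   (q2,z)→(q0,_,+1)
state=q0 head=5 tape=zyz_z_[z]   (q0,z)→(q3,x,-1)
state=q3 head=4 tape=zyz_z[_]x   (q3,_)→(q1,x,-1)
state=q1 head=3 tape=zyz_[z]xx   (q1,z)→(q1,y,-1)
state=q1 head=2 tape=zyz[_]yxx   (q1,_)→(q3,z,+1)
state=q3 head=3 tape=zyzz[y]xx   (q3,y)→(q2,z,+1)
state=q2 head=4 tape=zyzzz[x]x   (q2,x)→(q2,z,-1)
state=q2 head=3 tape=zyzz[z]zx   (q2,z)→(q0,_,+1)
state=q0 head=4 tape=zyzz_[z]x   (q0,z)→(q3,x,-1)
state=q3 head=3 tape=zyzz[_]xx   (q3,_)→(q1,x,-1)
state=q1 head=2 tape=zyz[z]xxx   (q1,z)→(q1,y,-1)
state=q1 head=1 tape=zy[z]yxxx   (q1,z)→(q1,y,-1)
state=q1 head=0 tape=z[y]yyxxx   (q1,y)→(q3,z,+1)
state=q3 head=1 tape=zz[y]yxxx   (q3,y)→(q2,z,+1)
state=q2 head=2 tape=zzz[y]xxx   (q2,y)→(q0,y,-1)
state=q0 head=1 tape=zz[z]yxxx   (q0,z)→(q3,x,-1)
state=q3 head=0 tape=z[z]xyxxx   (q3,z)→(q1,x,+1)
state=q1 head=1 tape=zx[x]yxxx   (q1,x)→(qH,x,-1)
state=qH head=0 tape=z[x]xyxxx
Cell 4 holds x when M halts.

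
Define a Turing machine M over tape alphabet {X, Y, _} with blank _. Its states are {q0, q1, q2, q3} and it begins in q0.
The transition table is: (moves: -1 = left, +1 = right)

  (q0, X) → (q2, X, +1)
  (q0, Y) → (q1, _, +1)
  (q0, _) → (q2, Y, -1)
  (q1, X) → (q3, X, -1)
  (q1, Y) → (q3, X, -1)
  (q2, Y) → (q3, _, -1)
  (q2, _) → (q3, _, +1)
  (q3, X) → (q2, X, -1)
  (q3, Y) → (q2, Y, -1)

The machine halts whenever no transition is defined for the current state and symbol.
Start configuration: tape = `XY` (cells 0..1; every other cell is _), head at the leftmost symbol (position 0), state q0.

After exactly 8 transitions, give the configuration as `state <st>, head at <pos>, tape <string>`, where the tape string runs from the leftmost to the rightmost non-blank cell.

state q3, head at 0, tape X

q0 | _[X]Y   read X → write X, move +1, go to q2
q2 | _X[Y]   read Y → write _, move -1, go to q3
q3 | _[X]_   read X → write X, move -1, go to q2
q2 | [_]X_   read _ → write _, move +1, go to q3
q3 | _[X]_   read X → write X, move -1, go to q2
q2 | [_]X_   read _ → write _, move +1, go to q3
q3 | _[X]_   read X → write X, move -1, go to q2
q2 | [_]X_   read _ → write _, move +1, go to q3
q3 | _[X]_
After 8 steps: state q3, head at 0, tape X.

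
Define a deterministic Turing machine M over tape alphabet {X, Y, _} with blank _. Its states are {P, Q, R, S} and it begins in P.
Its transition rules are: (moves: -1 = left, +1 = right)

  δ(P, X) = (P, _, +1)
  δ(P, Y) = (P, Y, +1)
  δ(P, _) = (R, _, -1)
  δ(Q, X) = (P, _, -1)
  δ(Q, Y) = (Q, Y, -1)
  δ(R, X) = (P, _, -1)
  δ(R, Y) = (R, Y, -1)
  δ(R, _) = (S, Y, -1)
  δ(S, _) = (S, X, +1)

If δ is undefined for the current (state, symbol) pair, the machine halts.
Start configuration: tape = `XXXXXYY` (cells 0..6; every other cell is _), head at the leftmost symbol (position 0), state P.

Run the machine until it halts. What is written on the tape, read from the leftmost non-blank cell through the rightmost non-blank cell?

XYYY

P | [X]XXXXYY_   read X → write _, move +1, go to P
P | _[X]XXXYY_   read X → write _, move +1, go to P
P | __[X]XXYY_   read X → write _, move +1, go to P
P | ___[X]XYY_   read X → write _, move +1, go to P
P | ____[X]YY_   read X → write _, move +1, go to P
P | _____[Y]Y_   read Y → write Y, move +1, go to P
P | _____Y[Y]_   read Y → write Y, move +1, go to P
P | _____YY[_]   read _ → write _, move -1, go to R
R | _____Y[Y]_   read Y → write Y, move -1, go to R
R | _____[Y]Y_   read Y → write Y, move -1, go to R
R | ____[_]YY_   read _ → write Y, move -1, go to S
S | ___[_]YYY_   read _ → write X, move +1, go to S
S | ___X[Y]YY_
The non-blank tape span at halt is XYYY.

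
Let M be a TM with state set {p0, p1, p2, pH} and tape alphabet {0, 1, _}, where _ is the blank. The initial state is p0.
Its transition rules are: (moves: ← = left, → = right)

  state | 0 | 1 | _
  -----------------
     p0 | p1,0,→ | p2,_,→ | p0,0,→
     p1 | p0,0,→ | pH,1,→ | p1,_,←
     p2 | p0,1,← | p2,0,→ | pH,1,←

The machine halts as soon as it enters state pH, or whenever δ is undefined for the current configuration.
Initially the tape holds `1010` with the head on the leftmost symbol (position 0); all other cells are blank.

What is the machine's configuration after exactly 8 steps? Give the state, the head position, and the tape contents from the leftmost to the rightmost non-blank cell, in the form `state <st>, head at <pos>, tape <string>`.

state=p0 head=0 tape=[1]010_   (p0,1)→(p2,_,→)
state=p2 head=1 tape=_[0]10_   (p2,0)→(p0,1,←)
state=p0 head=0 tape=[_]110_   (p0,_)→(p0,0,→)
state=p0 head=1 tape=0[1]10_   (p0,1)→(p2,_,→)
state=p2 head=2 tape=0_[1]0_   (p2,1)→(p2,0,→)
state=p2 head=3 tape=0_0[0]_   (p2,0)→(p0,1,←)
state=p0 head=2 tape=0_[0]1_   (p0,0)→(p1,0,→)
state=p1 head=3 tape=0_0[1]_   (p1,1)→(pH,1,→)
state=pH head=4 tape=0_01[_]
After 8 steps: state pH, head at 4, tape 0_01.

state pH, head at 4, tape 0_01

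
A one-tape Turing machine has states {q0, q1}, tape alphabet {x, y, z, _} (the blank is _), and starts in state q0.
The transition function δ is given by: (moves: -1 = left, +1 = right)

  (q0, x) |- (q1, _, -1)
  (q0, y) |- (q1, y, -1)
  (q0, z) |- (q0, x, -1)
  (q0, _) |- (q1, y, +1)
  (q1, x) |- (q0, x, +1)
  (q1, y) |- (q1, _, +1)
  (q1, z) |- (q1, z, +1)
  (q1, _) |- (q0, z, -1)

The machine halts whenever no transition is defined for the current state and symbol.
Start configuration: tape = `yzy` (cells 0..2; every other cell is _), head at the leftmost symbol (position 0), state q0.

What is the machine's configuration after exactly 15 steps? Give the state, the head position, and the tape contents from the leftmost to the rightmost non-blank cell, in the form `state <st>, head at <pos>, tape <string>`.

state q1, head at 3, tape yz_z_xz

q0 | __[y]zy__   read y → write y, move -1, go to q1
q1 | _[_]yzy__   read _ → write z, move -1, go to q0
q0 | [_]zyzy__   read _ → write y, move +1, go to q1
q1 | y[z]yzy__   read z → write z, move +1, go to q1
q1 | yz[y]zy__   read y → write _, move +1, go to q1
q1 | yz_[z]y__   read z → write z, move +1, go to q1
q1 | yz_z[y]__   read y → write _, move +1, go to q1
q1 | yz_z_[_]_   read _ → write z, move -1, go to q0
q0 | yz_z[_]z_   read _ → write y, move +1, go to q1
q1 | yz_zy[z]_   read z → write z, move +1, go to q1
q1 | yz_zyz[_]   read _ → write z, move -1, go to q0
q0 | yz_zy[z]z   read z → write x, move -1, go to q0
q0 | yz_z[y]xz   read y → write y, move -1, go to q1
q1 | yz_[z]yxz   read z → write z, move +1, go to q1
q1 | yz_z[y]xz   read y → write _, move +1, go to q1
q1 | yz_z_[x]z
After 15 steps: state q1, head at 3, tape yz_z_xz.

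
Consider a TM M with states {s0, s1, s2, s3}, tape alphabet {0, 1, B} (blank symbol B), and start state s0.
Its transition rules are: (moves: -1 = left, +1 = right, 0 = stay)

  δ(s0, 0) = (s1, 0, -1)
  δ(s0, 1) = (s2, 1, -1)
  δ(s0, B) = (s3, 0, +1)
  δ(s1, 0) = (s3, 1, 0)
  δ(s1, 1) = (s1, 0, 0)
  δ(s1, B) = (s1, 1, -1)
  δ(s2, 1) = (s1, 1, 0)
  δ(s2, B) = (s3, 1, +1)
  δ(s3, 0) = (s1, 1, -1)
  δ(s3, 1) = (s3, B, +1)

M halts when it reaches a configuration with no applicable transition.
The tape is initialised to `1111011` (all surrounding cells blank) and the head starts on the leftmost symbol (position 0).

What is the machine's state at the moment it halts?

s3

state=s0 head=0 tape=B[1]111011B   (s0,1)→(s2,1,-1)
state=s2 head=-1 tape=[B]1111011B   (s2,B)→(s3,1,+1)
state=s3 head=0 tape=1[1]111011B   (s3,1)→(s3,B,+1)
state=s3 head=1 tape=1B[1]11011B   (s3,1)→(s3,B,+1)
state=s3 head=2 tape=1BB[1]1011B   (s3,1)→(s3,B,+1)
state=s3 head=3 tape=1BBB[1]011B   (s3,1)→(s3,B,+1)
state=s3 head=4 tape=1BBBB[0]11B   (s3,0)→(s1,1,-1)
state=s1 head=3 tape=1BBB[B]111B   (s1,B)→(s1,1,-1)
state=s1 head=2 tape=1BB[B]1111B   (s1,B)→(s1,1,-1)
state=s1 head=1 tape=1B[B]11111B   (s1,B)→(s1,1,-1)
state=s1 head=0 tape=1[B]111111B   (s1,B)→(s1,1,-1)
state=s1 head=-1 tape=[1]1111111B   (s1,1)→(s1,0,0)
state=s1 head=-1 tape=[0]1111111B   (s1,0)→(s3,1,0)
state=s3 head=-1 tape=[1]1111111B   (s3,1)→(s3,B,+1)
state=s3 head=0 tape=B[1]111111B   (s3,1)→(s3,B,+1)
state=s3 head=1 tape=BB[1]11111B   (s3,1)→(s3,B,+1)
state=s3 head=2 tape=BBB[1]1111B   (s3,1)→(s3,B,+1)
state=s3 head=3 tape=BBBB[1]111B   (s3,1)→(s3,B,+1)
state=s3 head=4 tape=BBBBB[1]11B   (s3,1)→(s3,B,+1)
state=s3 head=5 tape=BBBBBB[1]1B   (s3,1)→(s3,B,+1)
state=s3 head=6 tape=BBBBBBB[1]B   (s3,1)→(s3,B,+1)
state=s3 head=7 tape=BBBBBBBB[B]
No transition is defined for (s3, B); M halts in state s3.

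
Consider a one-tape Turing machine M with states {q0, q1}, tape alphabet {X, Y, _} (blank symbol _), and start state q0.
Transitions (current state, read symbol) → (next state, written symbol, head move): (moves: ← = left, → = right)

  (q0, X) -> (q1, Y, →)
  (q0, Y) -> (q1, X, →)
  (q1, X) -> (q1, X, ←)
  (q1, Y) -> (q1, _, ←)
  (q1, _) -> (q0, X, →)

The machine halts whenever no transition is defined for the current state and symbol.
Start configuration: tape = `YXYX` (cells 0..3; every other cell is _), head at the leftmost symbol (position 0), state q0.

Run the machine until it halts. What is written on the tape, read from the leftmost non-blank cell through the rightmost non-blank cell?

XYXYX_X

q0 | ___[Y]XYX   read Y → write X, move →, go to q1
q1 | ___X[X]YX   read X → write X, move ←, go to q1
q1 | ___[X]XYX   read X → write X, move ←, go to q1
q1 | __[_]XXYX   read _ → write X, move →, go to q0
q0 | __X[X]XYX   read X → write Y, move →, go to q1
q1 | __XY[X]YX   read X → write X, move ←, go to q1
q1 | __X[Y]XYX   read Y → write _, move ←, go to q1
q1 | __[X]_XYX   read X → write X, move ←, go to q1
q1 | _[_]X_XYX   read _ → write X, move →, go to q0
q0 | _X[X]_XYX   read X → write Y, move →, go to q1
q1 | _XY[_]XYX   read _ → write X, move →, go to q0
q0 | _XYX[X]YX   read X → write Y, move →, go to q1
q1 | _XYXY[Y]X   read Y → write _, move ←, go to q1
q1 | _XYX[Y]_X   read Y → write _, move ←, go to q1
q1 | _XY[X]__X   read X → write X, move ←, go to q1
q1 | _X[Y]X__X   read Y → write _, move ←, go to q1
q1 | _[X]_X__X   read X → write X, move ←, go to q1
q1 | [_]X_X__X   read _ → write X, move →, go to q0
q0 | X[X]_X__X   read X → write Y, move →, go to q1
q1 | XY[_]X__X   read _ → write X, move →, go to q0
q0 | XYX[X]__X   read X → write Y, move →, go to q1
q1 | XYXY[_]_X   read _ → write X, move →, go to q0
q0 | XYXYX[_]X
The non-blank tape span at halt is XYXYX_X.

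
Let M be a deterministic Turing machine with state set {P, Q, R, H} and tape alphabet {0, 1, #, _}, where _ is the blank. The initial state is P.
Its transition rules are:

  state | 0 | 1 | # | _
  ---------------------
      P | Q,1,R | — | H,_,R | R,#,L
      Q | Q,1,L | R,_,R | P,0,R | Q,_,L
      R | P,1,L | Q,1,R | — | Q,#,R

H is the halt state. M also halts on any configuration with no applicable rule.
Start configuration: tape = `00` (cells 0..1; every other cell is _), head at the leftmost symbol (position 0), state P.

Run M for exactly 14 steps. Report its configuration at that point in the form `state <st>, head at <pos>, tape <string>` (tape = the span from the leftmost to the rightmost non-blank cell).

state=P head=0 tape=[0]0__   (P,0)→(Q,1,R)
state=Q head=1 tape=1[0]__   (Q,0)→(Q,1,L)
state=Q head=0 tape=[1]1__   (Q,1)→(R,_,R)
state=R head=1 tape=_[1]__   (R,1)→(Q,1,R)
state=Q head=2 tape=_1[_]_   (Q,_)→(Q,_,L)
state=Q head=1 tape=_[1]__   (Q,1)→(R,_,R)
state=R head=2 tape=__[_]_   (R,_)→(Q,#,R)
state=Q head=3 tape=__#[_]   (Q,_)→(Q,_,L)
state=Q head=2 tape=__[#]_   (Q,#)→(P,0,R)
state=P head=3 tape=__0[_]   (P,_)→(R,#,L)
state=R head=2 tape=__[0]#   (R,0)→(P,1,L)
state=P head=1 tape=_[_]1#   (P,_)→(R,#,L)
state=R head=0 tape=[_]#1#   (R,_)→(Q,#,R)
state=Q head=1 tape=#[#]1#   (Q,#)→(P,0,R)
state=P head=2 tape=#0[1]#
After 14 steps: state P, head at 2, tape #01#.

state P, head at 2, tape #01#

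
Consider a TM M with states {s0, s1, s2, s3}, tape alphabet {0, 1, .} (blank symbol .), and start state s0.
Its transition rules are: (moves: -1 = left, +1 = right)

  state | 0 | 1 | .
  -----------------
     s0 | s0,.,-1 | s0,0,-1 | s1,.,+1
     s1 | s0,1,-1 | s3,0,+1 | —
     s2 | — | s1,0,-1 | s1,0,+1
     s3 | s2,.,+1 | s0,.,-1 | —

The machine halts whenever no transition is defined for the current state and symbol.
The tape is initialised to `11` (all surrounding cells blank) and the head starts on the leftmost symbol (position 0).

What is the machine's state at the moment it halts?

state=s0 head=0 tape=.[1]1   (s0,1)→(s0,0,-1)
state=s0 head=-1 tape=[.]01   (s0,.)→(s1,.,+1)
state=s1 head=0 tape=.[0]1   (s1,0)→(s0,1,-1)
state=s0 head=-1 tape=[.]11   (s0,.)→(s1,.,+1)
state=s1 head=0 tape=.[1]1   (s1,1)→(s3,0,+1)
state=s3 head=1 tape=.0[1]   (s3,1)→(s0,.,-1)
state=s0 head=0 tape=.[0].   (s0,0)→(s0,.,-1)
state=s0 head=-1 tape=[.]..   (s0,.)→(s1,.,+1)
state=s1 head=0 tape=.[.].
No transition is defined for (s1, .); M halts in state s1.

s1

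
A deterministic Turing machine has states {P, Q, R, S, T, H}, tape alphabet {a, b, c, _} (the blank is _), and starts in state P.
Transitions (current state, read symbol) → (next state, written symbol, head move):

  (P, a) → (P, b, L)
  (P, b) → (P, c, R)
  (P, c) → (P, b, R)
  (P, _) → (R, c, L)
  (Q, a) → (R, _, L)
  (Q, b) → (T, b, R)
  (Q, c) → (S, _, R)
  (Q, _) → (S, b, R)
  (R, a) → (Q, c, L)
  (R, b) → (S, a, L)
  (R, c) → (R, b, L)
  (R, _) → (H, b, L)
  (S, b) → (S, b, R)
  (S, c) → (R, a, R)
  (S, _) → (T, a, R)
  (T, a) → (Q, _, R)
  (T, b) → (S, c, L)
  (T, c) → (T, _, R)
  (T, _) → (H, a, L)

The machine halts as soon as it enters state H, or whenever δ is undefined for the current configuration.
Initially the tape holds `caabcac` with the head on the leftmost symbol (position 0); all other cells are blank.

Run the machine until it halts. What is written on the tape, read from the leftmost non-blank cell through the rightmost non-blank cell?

state=P head=0 tape=__[c]aabcac_   (P,c)→(P,b,R)
state=P head=1 tape=__b[a]abcac_   (P,a)→(P,b,L)
state=P head=0 tape=__[b]babcac_   (P,b)→(P,c,R)
state=P head=1 tape=__c[b]abcac_   (P,b)→(P,c,R)
state=P head=2 tape=__cc[a]bcac_   (P,a)→(P,b,L)
state=P head=1 tape=__c[c]bbcac_   (P,c)→(P,b,R)
state=P head=2 tape=__cb[b]bcac_   (P,b)→(P,c,R)
state=P head=3 tape=__cbc[b]cac_   (P,b)→(P,c,R)
state=P head=4 tape=__cbcc[c]ac_   (P,c)→(P,b,R)
state=P head=5 tape=__cbccb[a]c_   (P,a)→(P,b,L)
state=P head=4 tape=__cbcc[b]bc_   (P,b)→(P,c,R)
state=P head=5 tape=__cbccc[b]c_   (P,b)→(P,c,R)
state=P head=6 tape=__cbcccc[c]_   (P,c)→(P,b,R)
state=P head=7 tape=__cbccccb[_]   (P,_)→(R,c,L)
state=R head=6 tape=__cbcccc[b]c   (R,b)→(S,a,L)
state=S head=5 tape=__cbccc[c]ac   (S,c)→(R,a,R)
state=R head=6 tape=__cbccca[a]c   (R,a)→(Q,c,L)
state=Q head=5 tape=__cbccc[a]cc   (Q,a)→(R,_,L)
state=R head=4 tape=__cbcc[c]_cc   (R,c)→(R,b,L)
state=R head=3 tape=__cbc[c]b_cc   (R,c)→(R,b,L)
state=R head=2 tape=__cb[c]bb_cc   (R,c)→(R,b,L)
state=R head=1 tape=__c[b]bbb_cc   (R,b)→(S,a,L)
state=S head=0 tape=__[c]abbb_cc   (S,c)→(R,a,R)
state=R head=1 tape=__a[a]bbb_cc   (R,a)→(Q,c,L)
state=Q head=0 tape=__[a]cbbb_cc   (Q,a)→(R,_,L)
state=R head=-1 tape=_[_]_cbbb_cc   (R,_)→(H,b,L)
state=H head=-2 tape=[_]b_cbbb_cc
The non-blank tape span at halt is b_cbbb_cc.

b_cbbb_cc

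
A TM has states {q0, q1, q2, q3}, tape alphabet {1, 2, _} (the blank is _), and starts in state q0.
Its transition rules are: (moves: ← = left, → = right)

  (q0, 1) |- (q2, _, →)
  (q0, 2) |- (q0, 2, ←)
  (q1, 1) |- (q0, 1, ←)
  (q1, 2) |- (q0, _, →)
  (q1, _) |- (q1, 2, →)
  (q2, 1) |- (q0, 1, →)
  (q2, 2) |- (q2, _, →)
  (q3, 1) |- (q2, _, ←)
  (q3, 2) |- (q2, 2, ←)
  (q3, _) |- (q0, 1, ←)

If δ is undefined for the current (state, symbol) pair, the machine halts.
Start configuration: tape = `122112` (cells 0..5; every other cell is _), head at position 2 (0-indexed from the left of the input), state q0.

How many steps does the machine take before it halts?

state=q0 head=2 tape=12[2]112_   (q0,2)→(q0,2,←)
state=q0 head=1 tape=1[2]2112_   (q0,2)→(q0,2,←)
state=q0 head=0 tape=[1]22112_   (q0,1)→(q2,_,→)
state=q2 head=1 tape=_[2]2112_   (q2,2)→(q2,_,→)
state=q2 head=2 tape=__[2]112_   (q2,2)→(q2,_,→)
state=q2 head=3 tape=___[1]12_   (q2,1)→(q0,1,→)
state=q0 head=4 tape=___1[1]2_   (q0,1)→(q2,_,→)
state=q2 head=5 tape=___1_[2]_   (q2,2)→(q2,_,→)
state=q2 head=6 tape=___1__[_]
M halts after 8 transitions.

8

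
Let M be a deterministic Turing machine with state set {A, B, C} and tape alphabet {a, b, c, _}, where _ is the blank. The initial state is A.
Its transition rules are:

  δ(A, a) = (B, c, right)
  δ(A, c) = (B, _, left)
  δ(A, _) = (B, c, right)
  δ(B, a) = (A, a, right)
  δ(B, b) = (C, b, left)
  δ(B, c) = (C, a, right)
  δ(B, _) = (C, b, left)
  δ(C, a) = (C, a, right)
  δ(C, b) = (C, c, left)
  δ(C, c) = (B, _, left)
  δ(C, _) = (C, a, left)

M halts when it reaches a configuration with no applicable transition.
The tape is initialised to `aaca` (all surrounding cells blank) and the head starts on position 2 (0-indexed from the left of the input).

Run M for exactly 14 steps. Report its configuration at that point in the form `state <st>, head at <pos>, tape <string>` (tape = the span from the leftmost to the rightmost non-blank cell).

state=A head=2 tape=aa[c]a__   (A,c)→(B,_,left)
state=B head=1 tape=a[a]_a__   (B,a)→(A,a,right)
state=A head=2 tape=aa[_]a__   (A,_)→(B,c,right)
state=B head=3 tape=aac[a]__   (B,a)→(A,a,right)
state=A head=4 tape=aaca[_]_   (A,_)→(B,c,right)
state=B head=5 tape=aacac[_]   (B,_)→(C,b,left)
state=C head=4 tape=aaca[c]b   (C,c)→(B,_,left)
state=B head=3 tape=aac[a]_b   (B,a)→(A,a,right)
state=A head=4 tape=aaca[_]b   (A,_)→(B,c,right)
state=B head=5 tape=aacac[b]   (B,b)→(C,b,left)
state=C head=4 tape=aaca[c]b   (C,c)→(B,_,left)
state=B head=3 tape=aac[a]_b   (B,a)→(A,a,right)
state=A head=4 tape=aaca[_]b   (A,_)→(B,c,right)
state=B head=5 tape=aacac[b]   (B,b)→(C,b,left)
state=C head=4 tape=aaca[c]b
After 14 steps: state C, head at 4, tape aacacb.

state C, head at 4, tape aacacb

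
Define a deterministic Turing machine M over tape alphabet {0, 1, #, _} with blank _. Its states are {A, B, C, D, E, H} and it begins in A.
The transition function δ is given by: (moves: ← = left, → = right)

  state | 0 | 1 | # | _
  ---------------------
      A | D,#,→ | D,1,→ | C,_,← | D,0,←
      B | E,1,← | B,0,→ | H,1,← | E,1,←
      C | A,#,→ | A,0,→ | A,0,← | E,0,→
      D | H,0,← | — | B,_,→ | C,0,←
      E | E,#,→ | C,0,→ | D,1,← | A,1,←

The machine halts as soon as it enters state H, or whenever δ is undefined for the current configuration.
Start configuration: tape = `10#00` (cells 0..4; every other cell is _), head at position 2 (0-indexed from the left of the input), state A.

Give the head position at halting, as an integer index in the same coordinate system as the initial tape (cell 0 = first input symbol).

A | 10[#]00   read # → write _, move ←, go to C
C | 1[0]_00   read 0 → write #, move →, go to A
A | 1#[_]00   read _ → write 0, move ←, go to D
D | 1[#]000   read # → write _, move →, go to B
B | 1_[0]00   read 0 → write 1, move ←, go to E
E | 1[_]100   read _ → write 1, move ←, go to A
A | [1]1100   read 1 → write 1, move →, go to D
D | 1[1]100
At halt the head is at cell 1.

1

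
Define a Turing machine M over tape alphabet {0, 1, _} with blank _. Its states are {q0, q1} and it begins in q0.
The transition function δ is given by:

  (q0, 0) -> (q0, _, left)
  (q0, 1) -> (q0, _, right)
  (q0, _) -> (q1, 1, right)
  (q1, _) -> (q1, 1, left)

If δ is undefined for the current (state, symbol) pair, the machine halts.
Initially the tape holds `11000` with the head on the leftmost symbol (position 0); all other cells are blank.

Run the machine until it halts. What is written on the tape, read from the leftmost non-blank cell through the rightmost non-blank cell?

state=q0 head=0 tape=[1]1000   (q0,1)→(q0,_,right)
state=q0 head=1 tape=_[1]000   (q0,1)→(q0,_,right)
state=q0 head=2 tape=__[0]00   (q0,0)→(q0,_,left)
state=q0 head=1 tape=_[_]_00   (q0,_)→(q1,1,right)
state=q1 head=2 tape=_1[_]00   (q1,_)→(q1,1,left)
state=q1 head=1 tape=_[1]100
The non-blank tape span at halt is 1100.

1100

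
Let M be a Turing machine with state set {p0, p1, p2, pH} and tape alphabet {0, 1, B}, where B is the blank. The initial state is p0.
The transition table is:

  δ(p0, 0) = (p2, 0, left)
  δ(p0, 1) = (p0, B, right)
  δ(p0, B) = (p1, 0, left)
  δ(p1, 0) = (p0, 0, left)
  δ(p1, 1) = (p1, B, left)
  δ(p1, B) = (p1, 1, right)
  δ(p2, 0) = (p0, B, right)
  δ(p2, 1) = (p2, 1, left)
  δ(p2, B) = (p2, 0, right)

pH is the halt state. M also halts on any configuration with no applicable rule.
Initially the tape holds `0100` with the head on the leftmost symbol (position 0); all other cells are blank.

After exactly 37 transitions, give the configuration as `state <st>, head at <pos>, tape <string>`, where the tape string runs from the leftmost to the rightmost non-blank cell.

state p2, head at 7, tape 0B0000000

p0 | B[0]100BBBB   read 0 → write 0, move left, go to p2
p2 | [B]0100BBBB   read B → write 0, move right, go to p2
p2 | 0[0]100BBBB   read 0 → write B, move right, go to p0
p0 | 0B[1]00BBBB   read 1 → write B, move right, go to p0
p0 | 0BB[0]0BBBB   read 0 → write 0, move left, go to p2
p2 | 0B[B]00BBBB   read B → write 0, move right, go to p2
p2 | 0B0[0]0BBBB   read 0 → write B, move right, go to p0
p0 | 0B0B[0]BBBB   read 0 → write 0, move left, go to p2
p2 | 0B0[B]0BBBB   read B → write 0, move right, go to p2
p2 | 0B00[0]BBBB   read 0 → write B, move right, go to p0
p0 | 0B00B[B]BBB   read B → write 0, move left, go to p1
p1 | 0B00[B]0BBB   read B → write 1, move right, go to p1
p1 | 0B001[0]BBB   read 0 → write 0, move left, go to p0
p0 | 0B00[1]0BBB   read 1 → write B, move right, go to p0
p0 | 0B00B[0]BBB   read 0 → write 0, move left, go to p2
p2 | 0B00[B]0BBB   read B → write 0, move right, go to p2
p2 | 0B000[0]BBB   read 0 → write B, move right, go to p0
p0 | 0B000B[B]BB   read B → write 0, move left, go to p1
p1 | 0B000[B]0BB   read B → write 1, move right, go to p1
p1 | 0B0001[0]BB   read 0 → write 0, move left, go to p0
p0 | 0B000[1]0BB   read 1 → write B, move right, go to p0
p0 | 0B000B[0]BB   read 0 → write 0, move left, go to p2
p2 | 0B000[B]0BB   read B → write 0, move right, go to p2
p2 | 0B0000[0]BB   read 0 → write B, move right, go to p0
p0 | 0B0000B[B]B   read B → write 0, move left, go to p1
p1 | 0B0000[B]0B   read B → write 1, move right, go to p1
p1 | 0B00001[0]B   read 0 → write 0, move left, go to p0
p0 | 0B0000[1]0B   read 1 → write B, move right, go to p0
p0 | 0B0000B[0]B   read 0 → write 0, move left, go to p2
p2 | 0B0000[B]0B   read B → write 0, move right, go to p2
p2 | 0B00000[0]B   read 0 → write B, move right, go to p0
p0 | 0B00000B[B]   read B → write 0, move left, go to p1
p1 | 0B00000[B]0   read B → write 1, move right, go to p1
p1 | 0B000001[0]   read 0 → write 0, move left, go to p0
p0 | 0B00000[1]0   read 1 → write B, move right, go to p0
p0 | 0B00000B[0]   read 0 → write 0, move left, go to p2
p2 | 0B00000[B]0   read B → write 0, move right, go to p2
p2 | 0B000000[0]
After 37 steps: state p2, head at 7, tape 0B0000000.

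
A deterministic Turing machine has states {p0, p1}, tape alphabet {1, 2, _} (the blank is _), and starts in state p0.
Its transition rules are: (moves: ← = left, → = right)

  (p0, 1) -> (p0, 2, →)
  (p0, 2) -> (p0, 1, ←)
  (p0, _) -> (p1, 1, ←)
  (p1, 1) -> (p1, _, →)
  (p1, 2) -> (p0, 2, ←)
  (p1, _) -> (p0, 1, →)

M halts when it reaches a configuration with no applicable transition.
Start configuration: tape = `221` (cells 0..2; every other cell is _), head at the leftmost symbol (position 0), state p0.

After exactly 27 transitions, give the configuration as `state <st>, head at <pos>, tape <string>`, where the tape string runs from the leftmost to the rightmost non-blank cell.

p0 | ____[2]21_   read 2 → write 1, move ←, go to p0
p0 | ___[_]121_   read _ → write 1, move ←, go to p1
p1 | __[_]1121_   read _ → write 1, move →, go to p0
p0 | __1[1]121_   read 1 → write 2, move →, go to p0
p0 | __12[1]21_   read 1 → write 2, move →, go to p0
p0 | __122[2]1_   read 2 → write 1, move ←, go to p0
p0 | __12[2]11_   read 2 → write 1, move ←, go to p0
p0 | __1[2]111_   read 2 → write 1, move ←, go to p0
p0 | __[1]1111_   read 1 → write 2, move →, go to p0
p0 | __2[1]111_   read 1 → write 2, move →, go to p0
p0 | __22[1]11_   read 1 → write 2, move →, go to p0
p0 | __222[1]1_   read 1 → write 2, move →, go to p0
p0 | __2222[1]_   read 1 → write 2, move →, go to p0
p0 | __22222[_]   read _ → write 1, move ←, go to p1
p1 | __2222[2]1   read 2 → write 2, move ←, go to p0
p0 | __222[2]21   read 2 → write 1, move ←, go to p0
p0 | __22[2]121   read 2 → write 1, move ←, go to p0
p0 | __2[2]1121   read 2 → write 1, move ←, go to p0
p0 | __[2]11121   read 2 → write 1, move ←, go to p0
p0 | _[_]111121   read _ → write 1, move ←, go to p1
p1 | [_]1111121   read _ → write 1, move →, go to p0
p0 | 1[1]111121   read 1 → write 2, move →, go to p0
p0 | 12[1]11121   read 1 → write 2, move →, go to p0
p0 | 122[1]1121   read 1 → write 2, move →, go to p0
p0 | 1222[1]121   read 1 → write 2, move →, go to p0
p0 | 12222[1]21   read 1 → write 2, move →, go to p0
p0 | 122222[2]1   read 2 → write 1, move ←, go to p0
p0 | 12222[2]11
After 27 steps: state p0, head at 1, tape 12222211.

state p0, head at 1, tape 12222211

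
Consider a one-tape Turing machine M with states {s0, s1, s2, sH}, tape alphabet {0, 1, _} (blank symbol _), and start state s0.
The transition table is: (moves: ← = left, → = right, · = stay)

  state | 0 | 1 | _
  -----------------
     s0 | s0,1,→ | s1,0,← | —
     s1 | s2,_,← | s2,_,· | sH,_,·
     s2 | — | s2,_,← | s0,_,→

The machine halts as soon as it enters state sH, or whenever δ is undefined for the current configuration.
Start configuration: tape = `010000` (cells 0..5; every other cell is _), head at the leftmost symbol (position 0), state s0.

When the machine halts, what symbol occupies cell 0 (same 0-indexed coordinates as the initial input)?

s0 | [0]10000_   read 0 → write 1, move →, go to s0
s0 | 1[1]0000_   read 1 → write 0, move ←, go to s1
s1 | [1]00000_   read 1 → write _, move ·, go to s2
s2 | [_]00000_   read _ → write _, move →, go to s0
s0 | _[0]0000_   read 0 → write 1, move →, go to s0
s0 | _1[0]000_   read 0 → write 1, move →, go to s0
s0 | _11[0]00_   read 0 → write 1, move →, go to s0
s0 | _111[0]0_   read 0 → write 1, move →, go to s0
s0 | _1111[0]_   read 0 → write 1, move →, go to s0
s0 | _11111[_]
Cell 0 holds _ when M halts.

_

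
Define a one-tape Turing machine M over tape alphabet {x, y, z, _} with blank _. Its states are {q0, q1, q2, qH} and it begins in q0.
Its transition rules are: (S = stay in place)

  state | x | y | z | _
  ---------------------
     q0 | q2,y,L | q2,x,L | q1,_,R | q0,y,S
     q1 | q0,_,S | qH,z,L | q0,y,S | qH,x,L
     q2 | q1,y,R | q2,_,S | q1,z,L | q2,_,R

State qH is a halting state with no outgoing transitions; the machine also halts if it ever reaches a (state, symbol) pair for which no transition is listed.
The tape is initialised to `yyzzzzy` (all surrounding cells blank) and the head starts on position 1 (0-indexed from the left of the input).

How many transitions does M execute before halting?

state=q0 head=1 tape=y[y]zzzzy   (q0,y)→(q2,x,L)
state=q2 head=0 tape=[y]xzzzzy   (q2,y)→(q2,_,S)
state=q2 head=0 tape=[_]xzzzzy   (q2,_)→(q2,_,R)
state=q2 head=1 tape=_[x]zzzzy   (q2,x)→(q1,y,R)
state=q1 head=2 tape=_y[z]zzzy   (q1,z)→(q0,y,S)
state=q0 head=2 tape=_y[y]zzzy   (q0,y)→(q2,x,L)
state=q2 head=1 tape=_[y]xzzzy   (q2,y)→(q2,_,S)
state=q2 head=1 tape=_[_]xzzzy   (q2,_)→(q2,_,R)
state=q2 head=2 tape=__[x]zzzy   (q2,x)→(q1,y,R)
state=q1 head=3 tape=__y[z]zzy   (q1,z)→(q0,y,S)
state=q0 head=3 tape=__y[y]zzy   (q0,y)→(q2,x,L)
state=q2 head=2 tape=__[y]xzzy   (q2,y)→(q2,_,S)
state=q2 head=2 tape=__[_]xzzy   (q2,_)→(q2,_,R)
state=q2 head=3 tape=___[x]zzy   (q2,x)→(q1,y,R)
state=q1 head=4 tape=___y[z]zy   (q1,z)→(q0,y,S)
state=q0 head=4 tape=___y[y]zy   (q0,y)→(q2,x,L)
state=q2 head=3 tape=___[y]xzy   (q2,y)→(q2,_,S)
state=q2 head=3 tape=___[_]xzy   (q2,_)→(q2,_,R)
state=q2 head=4 tape=____[x]zy   (q2,x)→(q1,y,R)
state=q1 head=5 tape=____y[z]y   (q1,z)→(q0,y,S)
state=q0 head=5 tape=____y[y]y   (q0,y)→(q2,x,L)
state=q2 head=4 tape=____[y]xy   (q2,y)→(q2,_,S)
state=q2 head=4 tape=____[_]xy   (q2,_)→(q2,_,R)
state=q2 head=5 tape=_____[x]y   (q2,x)→(q1,y,R)
state=q1 head=6 tape=_____y[y]   (q1,y)→(qH,z,L)
state=qH head=5 tape=_____[y]z
M halts after 25 transitions.

25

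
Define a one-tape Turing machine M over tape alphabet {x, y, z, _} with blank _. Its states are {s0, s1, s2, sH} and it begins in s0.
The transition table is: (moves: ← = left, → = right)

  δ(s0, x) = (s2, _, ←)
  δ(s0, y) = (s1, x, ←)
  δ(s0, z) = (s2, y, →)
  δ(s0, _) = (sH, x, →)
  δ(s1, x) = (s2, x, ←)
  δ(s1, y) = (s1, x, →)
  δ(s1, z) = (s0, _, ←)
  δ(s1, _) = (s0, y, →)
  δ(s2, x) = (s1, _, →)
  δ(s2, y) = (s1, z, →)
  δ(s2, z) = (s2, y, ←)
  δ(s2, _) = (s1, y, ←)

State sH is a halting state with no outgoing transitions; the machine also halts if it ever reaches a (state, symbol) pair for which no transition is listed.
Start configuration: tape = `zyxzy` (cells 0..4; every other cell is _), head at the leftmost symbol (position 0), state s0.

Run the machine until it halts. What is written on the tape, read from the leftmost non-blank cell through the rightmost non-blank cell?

x_yxzy

s0 | _[z]yxzy   read z → write y, move →, go to s2
s2 | _y[y]xzy   read y → write z, move →, go to s1
s1 | _yz[x]zy   read x → write x, move ←, go to s2
s2 | _y[z]xzy   read z → write y, move ←, go to s2
s2 | _[y]yxzy   read y → write z, move →, go to s1
s1 | _z[y]xzy   read y → write x, move →, go to s1
s1 | _zx[x]zy   read x → write x, move ←, go to s2
s2 | _z[x]xzy   read x → write _, move →, go to s1
s1 | _z_[x]zy   read x → write x, move ←, go to s2
s2 | _z[_]xzy   read _ → write y, move ←, go to s1
s1 | _[z]yxzy   read z → write _, move ←, go to s0
s0 | [_]_yxzy   read _ → write x, move →, go to sH
sH | x[_]yxzy
The non-blank tape span at halt is x_yxzy.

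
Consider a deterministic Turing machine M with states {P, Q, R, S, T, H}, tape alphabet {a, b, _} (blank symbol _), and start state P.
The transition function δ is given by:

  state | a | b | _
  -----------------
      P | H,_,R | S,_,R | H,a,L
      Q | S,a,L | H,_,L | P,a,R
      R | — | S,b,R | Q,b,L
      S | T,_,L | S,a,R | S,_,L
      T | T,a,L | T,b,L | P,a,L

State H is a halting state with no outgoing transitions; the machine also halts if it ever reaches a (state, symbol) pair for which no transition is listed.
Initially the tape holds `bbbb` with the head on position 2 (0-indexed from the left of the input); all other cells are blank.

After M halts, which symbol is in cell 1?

state=P head=2 tape=__bb[b]b_   (P,b)→(S,_,R)
state=S head=3 tape=__bb_[b]_   (S,b)→(S,a,R)
state=S head=4 tape=__bb_a[_]   (S,_)→(S,_,L)
state=S head=3 tape=__bb_[a]_   (S,a)→(T,_,L)
state=T head=2 tape=__bb[_]__   (T,_)→(P,a,L)
state=P head=1 tape=__b[b]a__   (P,b)→(S,_,R)
state=S head=2 tape=__b_[a]__   (S,a)→(T,_,L)
state=T head=1 tape=__b[_]___   (T,_)→(P,a,L)
state=P head=0 tape=__[b]a___   (P,b)→(S,_,R)
state=S head=1 tape=___[a]___   (S,a)→(T,_,L)
state=T head=0 tape=__[_]____   (T,_)→(P,a,L)
state=P head=-1 tape=_[_]a____   (P,_)→(H,a,L)
state=H head=-2 tape=[_]aa____
Cell 1 holds _ when M halts.

_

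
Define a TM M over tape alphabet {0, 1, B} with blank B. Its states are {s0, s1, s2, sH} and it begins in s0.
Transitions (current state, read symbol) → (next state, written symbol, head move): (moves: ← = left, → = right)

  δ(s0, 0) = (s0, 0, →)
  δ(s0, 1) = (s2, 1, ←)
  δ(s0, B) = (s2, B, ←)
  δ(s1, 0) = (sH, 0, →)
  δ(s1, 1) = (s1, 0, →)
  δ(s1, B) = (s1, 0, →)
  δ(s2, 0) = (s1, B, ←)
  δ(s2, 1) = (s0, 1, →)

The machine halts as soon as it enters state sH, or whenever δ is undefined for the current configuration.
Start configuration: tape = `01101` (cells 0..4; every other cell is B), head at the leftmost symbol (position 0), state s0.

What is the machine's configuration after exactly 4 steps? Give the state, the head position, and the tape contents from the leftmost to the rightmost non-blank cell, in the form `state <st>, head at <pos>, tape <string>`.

state=s0 head=0 tape=B[0]1101   (s0,0)→(s0,0,→)
state=s0 head=1 tape=B0[1]101   (s0,1)→(s2,1,←)
state=s2 head=0 tape=B[0]1101   (s2,0)→(s1,B,←)
state=s1 head=-1 tape=[B]B1101   (s1,B)→(s1,0,→)
state=s1 head=0 tape=0[B]1101
After 4 steps: state s1, head at 0, tape 0B1101.

state s1, head at 0, tape 0B1101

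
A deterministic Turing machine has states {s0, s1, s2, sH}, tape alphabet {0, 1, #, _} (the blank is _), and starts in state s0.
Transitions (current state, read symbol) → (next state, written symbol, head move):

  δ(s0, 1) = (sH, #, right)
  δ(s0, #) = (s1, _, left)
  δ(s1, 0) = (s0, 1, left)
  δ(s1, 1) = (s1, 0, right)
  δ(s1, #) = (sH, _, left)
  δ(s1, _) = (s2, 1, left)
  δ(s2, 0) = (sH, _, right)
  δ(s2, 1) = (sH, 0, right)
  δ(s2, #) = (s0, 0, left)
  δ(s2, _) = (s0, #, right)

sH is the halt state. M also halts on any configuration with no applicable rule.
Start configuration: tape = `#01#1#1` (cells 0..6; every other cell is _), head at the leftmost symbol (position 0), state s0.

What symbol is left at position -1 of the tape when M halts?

s0 | __[#]01#1#1   read # → write _, move left, go to s1
s1 | _[_]_01#1#1   read _ → write 1, move left, go to s2
s2 | [_]1_01#1#1   read _ → write #, move right, go to s0
s0 | #[1]_01#1#1   read 1 → write #, move right, go to sH
sH | ##[_]01#1#1
Cell -1 holds # when M halts.

#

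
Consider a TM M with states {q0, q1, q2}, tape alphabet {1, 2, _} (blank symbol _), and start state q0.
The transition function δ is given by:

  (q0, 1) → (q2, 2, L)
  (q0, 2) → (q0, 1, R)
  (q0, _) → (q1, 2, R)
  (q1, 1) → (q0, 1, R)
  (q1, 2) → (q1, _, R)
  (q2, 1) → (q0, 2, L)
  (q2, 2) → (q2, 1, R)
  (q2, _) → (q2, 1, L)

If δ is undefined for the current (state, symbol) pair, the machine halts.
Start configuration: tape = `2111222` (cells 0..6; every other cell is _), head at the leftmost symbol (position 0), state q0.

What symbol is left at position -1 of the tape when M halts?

2

q0 | _[2]111222_   read 2 → write 1, move R, go to q0
q0 | _1[1]11222_   read 1 → write 2, move L, go to q2
q2 | _[1]211222_   read 1 → write 2, move L, go to q0
q0 | [_]2211222_   read _ → write 2, move R, go to q1
q1 | 2[2]211222_   read 2 → write _, move R, go to q1
q1 | 2_[2]11222_   read 2 → write _, move R, go to q1
q1 | 2__[1]1222_   read 1 → write 1, move R, go to q0
q0 | 2__1[1]222_   read 1 → write 2, move L, go to q2
q2 | 2__[1]2222_   read 1 → write 2, move L, go to q0
q0 | 2_[_]22222_   read _ → write 2, move R, go to q1
q1 | 2_2[2]2222_   read 2 → write _, move R, go to q1
q1 | 2_2_[2]222_   read 2 → write _, move R, go to q1
q1 | 2_2__[2]22_   read 2 → write _, move R, go to q1
q1 | 2_2___[2]2_   read 2 → write _, move R, go to q1
q1 | 2_2____[2]_   read 2 → write _, move R, go to q1
q1 | 2_2_____[_]
Cell -1 holds 2 when M halts.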